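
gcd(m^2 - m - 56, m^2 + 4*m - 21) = m + 7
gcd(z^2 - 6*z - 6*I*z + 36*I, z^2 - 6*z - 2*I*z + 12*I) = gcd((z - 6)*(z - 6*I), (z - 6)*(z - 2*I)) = z - 6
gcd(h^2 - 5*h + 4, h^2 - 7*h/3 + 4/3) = h - 1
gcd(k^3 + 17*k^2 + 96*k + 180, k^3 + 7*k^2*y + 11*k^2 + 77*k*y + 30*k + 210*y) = k^2 + 11*k + 30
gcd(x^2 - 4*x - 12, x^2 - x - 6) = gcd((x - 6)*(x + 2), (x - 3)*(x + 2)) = x + 2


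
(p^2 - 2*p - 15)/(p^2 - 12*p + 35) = (p + 3)/(p - 7)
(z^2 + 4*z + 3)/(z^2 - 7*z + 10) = (z^2 + 4*z + 3)/(z^2 - 7*z + 10)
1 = 1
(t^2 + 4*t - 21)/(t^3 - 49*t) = (t - 3)/(t*(t - 7))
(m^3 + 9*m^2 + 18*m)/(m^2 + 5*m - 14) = m*(m^2 + 9*m + 18)/(m^2 + 5*m - 14)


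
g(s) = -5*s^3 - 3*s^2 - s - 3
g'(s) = -15*s^2 - 6*s - 1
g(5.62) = -990.89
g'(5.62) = -508.49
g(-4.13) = 302.18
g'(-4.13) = -232.07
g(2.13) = -67.06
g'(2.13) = -81.83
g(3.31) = -220.50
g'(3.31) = -185.20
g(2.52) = -104.59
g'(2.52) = -111.38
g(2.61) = -114.94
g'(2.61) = -118.84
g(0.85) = -9.09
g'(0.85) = -16.94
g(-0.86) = -1.18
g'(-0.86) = -6.93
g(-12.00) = 8217.00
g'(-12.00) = -2089.00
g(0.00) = -3.00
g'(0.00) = -1.00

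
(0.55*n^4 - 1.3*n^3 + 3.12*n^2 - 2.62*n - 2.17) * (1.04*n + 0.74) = 0.572*n^5 - 0.945*n^4 + 2.2828*n^3 - 0.416*n^2 - 4.1956*n - 1.6058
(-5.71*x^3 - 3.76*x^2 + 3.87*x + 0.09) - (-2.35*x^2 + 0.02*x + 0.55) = -5.71*x^3 - 1.41*x^2 + 3.85*x - 0.46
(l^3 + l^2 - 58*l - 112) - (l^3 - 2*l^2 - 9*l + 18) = 3*l^2 - 49*l - 130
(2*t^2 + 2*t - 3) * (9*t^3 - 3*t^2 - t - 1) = 18*t^5 + 12*t^4 - 35*t^3 + 5*t^2 + t + 3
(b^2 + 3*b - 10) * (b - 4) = b^3 - b^2 - 22*b + 40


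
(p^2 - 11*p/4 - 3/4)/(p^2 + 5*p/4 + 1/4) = (p - 3)/(p + 1)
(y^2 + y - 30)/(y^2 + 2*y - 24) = (y - 5)/(y - 4)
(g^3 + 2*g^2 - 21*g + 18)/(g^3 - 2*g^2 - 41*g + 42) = (g - 3)/(g - 7)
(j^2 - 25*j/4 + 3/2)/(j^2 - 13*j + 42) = (j - 1/4)/(j - 7)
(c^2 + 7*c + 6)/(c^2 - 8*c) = (c^2 + 7*c + 6)/(c*(c - 8))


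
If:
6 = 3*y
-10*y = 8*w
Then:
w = -5/2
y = 2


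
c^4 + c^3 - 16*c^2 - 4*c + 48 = (c - 3)*(c - 2)*(c + 2)*(c + 4)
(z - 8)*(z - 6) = z^2 - 14*z + 48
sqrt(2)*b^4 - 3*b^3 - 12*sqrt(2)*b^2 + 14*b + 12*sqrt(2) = (b - 3*sqrt(2))*(b - sqrt(2))*(b + 2*sqrt(2))*(sqrt(2)*b + 1)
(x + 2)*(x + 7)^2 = x^3 + 16*x^2 + 77*x + 98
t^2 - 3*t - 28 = (t - 7)*(t + 4)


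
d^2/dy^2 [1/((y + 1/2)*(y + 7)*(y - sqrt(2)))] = 4*(4*(y + 7)^2*(y - sqrt(2))^2 + 2*(y + 7)^2*(y - sqrt(2))*(2*y + 1) + (y + 7)^2*(2*y + 1)^2 + 2*(y + 7)*(y - sqrt(2))^2*(2*y + 1) + (y + 7)*(y - sqrt(2))*(2*y + 1)^2 + (y - sqrt(2))^2*(2*y + 1)^2)/((y + 7)^3*(y - sqrt(2))^3*(2*y + 1)^3)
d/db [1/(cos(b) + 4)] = sin(b)/(cos(b) + 4)^2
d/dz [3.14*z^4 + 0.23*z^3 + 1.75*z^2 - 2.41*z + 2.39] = 12.56*z^3 + 0.69*z^2 + 3.5*z - 2.41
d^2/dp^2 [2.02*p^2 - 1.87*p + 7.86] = 4.04000000000000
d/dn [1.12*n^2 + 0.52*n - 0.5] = 2.24*n + 0.52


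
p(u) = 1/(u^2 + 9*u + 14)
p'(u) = (-2*u - 9)/(u^2 + 9*u + 14)^2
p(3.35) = 0.02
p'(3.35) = -0.01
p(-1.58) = 0.44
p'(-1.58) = -1.13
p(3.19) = 0.02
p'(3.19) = -0.01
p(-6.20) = -0.30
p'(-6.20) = 0.30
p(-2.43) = -0.51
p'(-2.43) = -1.07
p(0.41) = 0.06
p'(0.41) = -0.03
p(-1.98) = 9.96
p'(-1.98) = -499.99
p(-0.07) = 0.07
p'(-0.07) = -0.05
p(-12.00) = 0.02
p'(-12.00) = 0.01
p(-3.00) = -0.25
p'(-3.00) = -0.19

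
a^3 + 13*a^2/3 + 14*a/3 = a*(a + 2)*(a + 7/3)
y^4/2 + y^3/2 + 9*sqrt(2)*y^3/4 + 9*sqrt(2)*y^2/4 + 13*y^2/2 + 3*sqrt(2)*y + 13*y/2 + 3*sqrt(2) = (y/2 + sqrt(2))*(y + 1)*(y + sqrt(2))*(y + 3*sqrt(2)/2)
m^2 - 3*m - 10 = (m - 5)*(m + 2)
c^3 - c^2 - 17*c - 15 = (c - 5)*(c + 1)*(c + 3)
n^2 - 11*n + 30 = (n - 6)*(n - 5)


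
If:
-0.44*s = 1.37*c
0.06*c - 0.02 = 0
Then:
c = 0.33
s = -1.04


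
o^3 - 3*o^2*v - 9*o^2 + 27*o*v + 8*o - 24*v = (o - 8)*(o - 1)*(o - 3*v)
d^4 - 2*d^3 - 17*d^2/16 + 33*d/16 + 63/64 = (d - 7/4)*(d - 3/2)*(d + 1/2)*(d + 3/4)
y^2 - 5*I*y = y*(y - 5*I)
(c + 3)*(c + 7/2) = c^2 + 13*c/2 + 21/2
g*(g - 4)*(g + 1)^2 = g^4 - 2*g^3 - 7*g^2 - 4*g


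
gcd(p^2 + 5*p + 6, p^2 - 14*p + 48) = 1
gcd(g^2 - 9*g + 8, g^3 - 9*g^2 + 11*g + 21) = 1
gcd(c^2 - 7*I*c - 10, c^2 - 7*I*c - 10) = c^2 - 7*I*c - 10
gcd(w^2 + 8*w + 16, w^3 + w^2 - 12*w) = w + 4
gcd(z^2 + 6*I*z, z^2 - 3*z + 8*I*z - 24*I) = 1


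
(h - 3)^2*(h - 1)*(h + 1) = h^4 - 6*h^3 + 8*h^2 + 6*h - 9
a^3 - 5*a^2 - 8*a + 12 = (a - 6)*(a - 1)*(a + 2)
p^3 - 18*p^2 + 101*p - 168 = (p - 8)*(p - 7)*(p - 3)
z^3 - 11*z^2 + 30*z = z*(z - 6)*(z - 5)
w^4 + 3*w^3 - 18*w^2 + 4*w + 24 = (w - 2)^2*(w + 1)*(w + 6)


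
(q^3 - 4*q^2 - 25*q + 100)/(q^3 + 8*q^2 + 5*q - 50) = (q^2 - 9*q + 20)/(q^2 + 3*q - 10)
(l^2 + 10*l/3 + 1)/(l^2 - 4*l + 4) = (l^2 + 10*l/3 + 1)/(l^2 - 4*l + 4)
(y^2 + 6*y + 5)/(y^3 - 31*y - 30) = 1/(y - 6)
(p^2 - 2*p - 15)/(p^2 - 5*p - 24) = (p - 5)/(p - 8)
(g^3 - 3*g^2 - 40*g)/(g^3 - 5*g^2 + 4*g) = (g^2 - 3*g - 40)/(g^2 - 5*g + 4)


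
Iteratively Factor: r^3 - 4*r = (r - 2)*(r^2 + 2*r) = r*(r - 2)*(r + 2)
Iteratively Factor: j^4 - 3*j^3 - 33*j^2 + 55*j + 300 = (j - 5)*(j^3 + 2*j^2 - 23*j - 60) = (j - 5)^2*(j^2 + 7*j + 12) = (j - 5)^2*(j + 3)*(j + 4)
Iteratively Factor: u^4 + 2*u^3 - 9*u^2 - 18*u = (u)*(u^3 + 2*u^2 - 9*u - 18) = u*(u + 2)*(u^2 - 9) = u*(u - 3)*(u + 2)*(u + 3)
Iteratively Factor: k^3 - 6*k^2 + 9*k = (k - 3)*(k^2 - 3*k) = (k - 3)^2*(k)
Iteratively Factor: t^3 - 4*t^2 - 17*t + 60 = (t - 5)*(t^2 + t - 12) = (t - 5)*(t - 3)*(t + 4)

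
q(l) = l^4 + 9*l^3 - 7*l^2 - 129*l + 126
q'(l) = 4*l^3 + 27*l^2 - 14*l - 129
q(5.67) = 1843.64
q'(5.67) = 1388.78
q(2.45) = -63.68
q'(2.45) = 57.59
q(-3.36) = 266.47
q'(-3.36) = 71.13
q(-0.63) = 202.40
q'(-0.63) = -110.46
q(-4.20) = 188.70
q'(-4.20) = 109.73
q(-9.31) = 970.41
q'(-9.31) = -886.22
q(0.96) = 4.52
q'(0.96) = -114.02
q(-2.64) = 300.75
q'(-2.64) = 22.54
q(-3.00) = 288.00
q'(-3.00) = 48.00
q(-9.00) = 720.00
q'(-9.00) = -732.00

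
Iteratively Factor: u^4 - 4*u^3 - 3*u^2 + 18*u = (u - 3)*(u^3 - u^2 - 6*u) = (u - 3)*(u + 2)*(u^2 - 3*u) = u*(u - 3)*(u + 2)*(u - 3)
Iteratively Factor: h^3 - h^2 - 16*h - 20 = (h + 2)*(h^2 - 3*h - 10) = (h + 2)^2*(h - 5)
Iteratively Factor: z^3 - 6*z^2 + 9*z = (z - 3)*(z^2 - 3*z) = z*(z - 3)*(z - 3)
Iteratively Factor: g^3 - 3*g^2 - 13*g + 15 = (g + 3)*(g^2 - 6*g + 5) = (g - 1)*(g + 3)*(g - 5)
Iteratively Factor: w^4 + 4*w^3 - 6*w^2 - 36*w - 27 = (w - 3)*(w^3 + 7*w^2 + 15*w + 9) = (w - 3)*(w + 1)*(w^2 + 6*w + 9) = (w - 3)*(w + 1)*(w + 3)*(w + 3)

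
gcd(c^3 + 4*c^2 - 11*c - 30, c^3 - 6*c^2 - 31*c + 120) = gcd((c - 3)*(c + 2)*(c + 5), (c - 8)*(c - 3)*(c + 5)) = c^2 + 2*c - 15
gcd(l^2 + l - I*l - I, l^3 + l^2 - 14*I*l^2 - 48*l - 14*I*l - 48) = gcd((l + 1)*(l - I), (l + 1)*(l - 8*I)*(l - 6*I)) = l + 1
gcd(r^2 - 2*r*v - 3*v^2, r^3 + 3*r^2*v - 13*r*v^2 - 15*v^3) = r^2 - 2*r*v - 3*v^2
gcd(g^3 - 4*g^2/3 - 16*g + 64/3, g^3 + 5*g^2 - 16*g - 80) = g^2 - 16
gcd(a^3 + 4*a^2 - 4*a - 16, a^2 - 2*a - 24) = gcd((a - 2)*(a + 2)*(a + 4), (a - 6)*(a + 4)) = a + 4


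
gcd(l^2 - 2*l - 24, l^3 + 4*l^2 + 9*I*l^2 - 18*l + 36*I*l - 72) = l + 4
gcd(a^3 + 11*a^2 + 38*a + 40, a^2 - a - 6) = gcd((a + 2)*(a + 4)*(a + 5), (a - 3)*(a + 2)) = a + 2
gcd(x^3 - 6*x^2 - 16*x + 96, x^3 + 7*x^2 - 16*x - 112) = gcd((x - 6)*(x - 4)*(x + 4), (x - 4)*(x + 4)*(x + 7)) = x^2 - 16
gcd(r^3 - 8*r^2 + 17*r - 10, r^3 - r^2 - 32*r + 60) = r^2 - 7*r + 10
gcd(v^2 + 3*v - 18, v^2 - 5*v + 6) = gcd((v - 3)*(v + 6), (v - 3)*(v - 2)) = v - 3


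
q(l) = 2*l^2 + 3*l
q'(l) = 4*l + 3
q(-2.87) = 7.86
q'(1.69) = 9.76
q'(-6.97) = -24.88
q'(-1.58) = -3.32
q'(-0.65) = 0.40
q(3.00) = 27.00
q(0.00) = 0.00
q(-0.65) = -1.10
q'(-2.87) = -8.48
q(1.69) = 10.78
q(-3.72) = 16.52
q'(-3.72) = -11.88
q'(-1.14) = -1.56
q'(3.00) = 15.00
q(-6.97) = 76.25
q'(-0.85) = -0.40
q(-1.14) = -0.82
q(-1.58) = 0.25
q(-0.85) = -1.10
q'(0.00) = 3.00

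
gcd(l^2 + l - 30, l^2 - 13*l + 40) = l - 5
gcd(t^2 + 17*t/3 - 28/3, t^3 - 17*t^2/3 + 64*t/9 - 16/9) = t - 4/3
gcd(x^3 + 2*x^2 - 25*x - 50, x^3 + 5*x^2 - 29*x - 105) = x - 5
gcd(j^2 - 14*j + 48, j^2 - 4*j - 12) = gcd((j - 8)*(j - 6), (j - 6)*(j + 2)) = j - 6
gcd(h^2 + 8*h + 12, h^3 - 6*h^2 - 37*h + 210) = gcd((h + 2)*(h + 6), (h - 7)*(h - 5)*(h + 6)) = h + 6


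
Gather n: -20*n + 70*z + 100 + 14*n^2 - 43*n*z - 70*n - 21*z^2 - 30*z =14*n^2 + n*(-43*z - 90) - 21*z^2 + 40*z + 100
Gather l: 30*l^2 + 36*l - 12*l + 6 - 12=30*l^2 + 24*l - 6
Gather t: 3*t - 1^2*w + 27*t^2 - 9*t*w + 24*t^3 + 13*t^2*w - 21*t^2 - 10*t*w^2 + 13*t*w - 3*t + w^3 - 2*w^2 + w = 24*t^3 + t^2*(13*w + 6) + t*(-10*w^2 + 4*w) + w^3 - 2*w^2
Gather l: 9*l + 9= 9*l + 9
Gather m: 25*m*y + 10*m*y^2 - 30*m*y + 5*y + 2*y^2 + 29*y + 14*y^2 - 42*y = m*(10*y^2 - 5*y) + 16*y^2 - 8*y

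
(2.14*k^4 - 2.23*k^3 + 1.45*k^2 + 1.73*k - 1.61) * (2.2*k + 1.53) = 4.708*k^5 - 1.6318*k^4 - 0.2219*k^3 + 6.0245*k^2 - 0.895100000000001*k - 2.4633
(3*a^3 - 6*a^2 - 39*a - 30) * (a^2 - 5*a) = 3*a^5 - 21*a^4 - 9*a^3 + 165*a^2 + 150*a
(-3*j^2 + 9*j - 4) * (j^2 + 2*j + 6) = -3*j^4 + 3*j^3 - 4*j^2 + 46*j - 24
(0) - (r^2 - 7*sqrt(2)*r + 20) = -r^2 + 7*sqrt(2)*r - 20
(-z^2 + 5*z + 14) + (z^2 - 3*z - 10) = 2*z + 4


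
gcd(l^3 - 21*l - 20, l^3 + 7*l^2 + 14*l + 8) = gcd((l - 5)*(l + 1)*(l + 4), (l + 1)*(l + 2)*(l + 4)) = l^2 + 5*l + 4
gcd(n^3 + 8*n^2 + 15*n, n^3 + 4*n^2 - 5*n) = n^2 + 5*n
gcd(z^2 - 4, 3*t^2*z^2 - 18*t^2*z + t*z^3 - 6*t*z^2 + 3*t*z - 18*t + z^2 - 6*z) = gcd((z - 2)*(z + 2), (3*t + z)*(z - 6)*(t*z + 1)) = 1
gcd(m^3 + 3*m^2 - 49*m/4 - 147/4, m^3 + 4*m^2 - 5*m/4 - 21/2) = m + 7/2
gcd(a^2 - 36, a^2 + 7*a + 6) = a + 6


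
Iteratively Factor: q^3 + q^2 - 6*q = (q)*(q^2 + q - 6) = q*(q + 3)*(q - 2)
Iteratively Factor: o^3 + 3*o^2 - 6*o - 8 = (o - 2)*(o^2 + 5*o + 4) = (o - 2)*(o + 1)*(o + 4)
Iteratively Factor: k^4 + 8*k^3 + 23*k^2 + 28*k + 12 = (k + 1)*(k^3 + 7*k^2 + 16*k + 12) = (k + 1)*(k + 3)*(k^2 + 4*k + 4) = (k + 1)*(k + 2)*(k + 3)*(k + 2)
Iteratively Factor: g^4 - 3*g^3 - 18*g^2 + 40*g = (g - 2)*(g^3 - g^2 - 20*g) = (g - 5)*(g - 2)*(g^2 + 4*g) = g*(g - 5)*(g - 2)*(g + 4)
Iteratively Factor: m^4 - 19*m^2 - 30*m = (m - 5)*(m^3 + 5*m^2 + 6*m) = m*(m - 5)*(m^2 + 5*m + 6) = m*(m - 5)*(m + 3)*(m + 2)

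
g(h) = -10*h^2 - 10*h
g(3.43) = -151.95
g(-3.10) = -65.10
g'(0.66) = -23.20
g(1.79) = -49.94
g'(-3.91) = 68.20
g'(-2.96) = 49.20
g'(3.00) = -70.00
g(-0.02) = 0.20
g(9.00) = -900.00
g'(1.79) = -45.80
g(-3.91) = -113.78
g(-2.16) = -25.06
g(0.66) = -10.96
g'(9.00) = -190.00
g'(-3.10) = 52.00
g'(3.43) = -78.60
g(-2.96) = -58.02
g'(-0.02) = -9.60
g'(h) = -20*h - 10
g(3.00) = -120.00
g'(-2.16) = 33.20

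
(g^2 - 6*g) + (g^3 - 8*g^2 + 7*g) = g^3 - 7*g^2 + g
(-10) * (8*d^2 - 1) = 10 - 80*d^2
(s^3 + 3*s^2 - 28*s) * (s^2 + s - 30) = s^5 + 4*s^4 - 55*s^3 - 118*s^2 + 840*s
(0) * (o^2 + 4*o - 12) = 0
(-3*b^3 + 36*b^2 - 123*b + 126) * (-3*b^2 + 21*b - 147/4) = 9*b^5 - 171*b^4 + 4941*b^3/4 - 4284*b^2 + 28665*b/4 - 9261/2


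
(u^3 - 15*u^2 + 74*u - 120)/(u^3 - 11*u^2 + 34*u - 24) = (u - 5)/(u - 1)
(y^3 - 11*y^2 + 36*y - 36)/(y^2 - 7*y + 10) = (y^2 - 9*y + 18)/(y - 5)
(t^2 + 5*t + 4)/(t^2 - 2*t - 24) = (t + 1)/(t - 6)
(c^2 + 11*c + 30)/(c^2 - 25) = (c + 6)/(c - 5)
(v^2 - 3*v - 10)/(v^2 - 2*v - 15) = (v + 2)/(v + 3)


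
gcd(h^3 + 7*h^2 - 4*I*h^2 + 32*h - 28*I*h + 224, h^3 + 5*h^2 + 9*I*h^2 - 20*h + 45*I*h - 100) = h + 4*I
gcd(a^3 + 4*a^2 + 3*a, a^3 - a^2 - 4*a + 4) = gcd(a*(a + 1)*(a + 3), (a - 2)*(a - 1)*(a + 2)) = 1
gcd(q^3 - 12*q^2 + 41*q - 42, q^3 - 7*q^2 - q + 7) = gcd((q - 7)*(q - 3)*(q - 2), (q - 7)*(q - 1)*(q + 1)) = q - 7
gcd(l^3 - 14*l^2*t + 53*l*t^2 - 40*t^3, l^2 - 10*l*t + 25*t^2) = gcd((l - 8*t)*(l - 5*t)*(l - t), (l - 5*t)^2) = -l + 5*t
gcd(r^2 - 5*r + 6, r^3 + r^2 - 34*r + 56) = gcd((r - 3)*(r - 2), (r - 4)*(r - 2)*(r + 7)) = r - 2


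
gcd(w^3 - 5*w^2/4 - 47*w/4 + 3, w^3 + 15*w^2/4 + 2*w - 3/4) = w^2 + 11*w/4 - 3/4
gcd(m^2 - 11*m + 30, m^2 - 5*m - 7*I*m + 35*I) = m - 5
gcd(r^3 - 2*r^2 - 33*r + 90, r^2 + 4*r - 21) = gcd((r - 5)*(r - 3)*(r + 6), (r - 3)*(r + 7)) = r - 3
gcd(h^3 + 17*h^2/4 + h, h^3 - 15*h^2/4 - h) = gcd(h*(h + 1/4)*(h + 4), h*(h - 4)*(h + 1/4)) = h^2 + h/4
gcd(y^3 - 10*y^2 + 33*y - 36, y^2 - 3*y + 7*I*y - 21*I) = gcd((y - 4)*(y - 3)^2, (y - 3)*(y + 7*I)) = y - 3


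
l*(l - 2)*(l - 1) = l^3 - 3*l^2 + 2*l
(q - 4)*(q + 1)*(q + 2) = q^3 - q^2 - 10*q - 8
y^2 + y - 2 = (y - 1)*(y + 2)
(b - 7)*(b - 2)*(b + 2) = b^3 - 7*b^2 - 4*b + 28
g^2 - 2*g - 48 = (g - 8)*(g + 6)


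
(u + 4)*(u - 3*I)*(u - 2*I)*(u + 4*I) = u^4 + 4*u^3 - I*u^3 + 14*u^2 - 4*I*u^2 + 56*u - 24*I*u - 96*I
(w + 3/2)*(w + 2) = w^2 + 7*w/2 + 3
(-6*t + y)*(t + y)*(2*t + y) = -12*t^3 - 16*t^2*y - 3*t*y^2 + y^3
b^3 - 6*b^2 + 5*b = b*(b - 5)*(b - 1)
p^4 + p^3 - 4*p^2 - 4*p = p*(p - 2)*(p + 1)*(p + 2)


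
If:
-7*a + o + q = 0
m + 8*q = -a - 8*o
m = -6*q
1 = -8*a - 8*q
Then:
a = -1/84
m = 19/28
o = 5/168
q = -19/168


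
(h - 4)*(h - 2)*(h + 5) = h^3 - h^2 - 22*h + 40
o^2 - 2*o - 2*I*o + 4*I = (o - 2)*(o - 2*I)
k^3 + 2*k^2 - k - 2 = (k - 1)*(k + 1)*(k + 2)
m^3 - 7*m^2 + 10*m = m*(m - 5)*(m - 2)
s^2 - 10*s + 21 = (s - 7)*(s - 3)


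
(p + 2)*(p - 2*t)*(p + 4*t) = p^3 + 2*p^2*t + 2*p^2 - 8*p*t^2 + 4*p*t - 16*t^2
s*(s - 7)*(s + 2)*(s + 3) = s^4 - 2*s^3 - 29*s^2 - 42*s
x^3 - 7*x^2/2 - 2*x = x*(x - 4)*(x + 1/2)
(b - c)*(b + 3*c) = b^2 + 2*b*c - 3*c^2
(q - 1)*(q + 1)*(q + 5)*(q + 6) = q^4 + 11*q^3 + 29*q^2 - 11*q - 30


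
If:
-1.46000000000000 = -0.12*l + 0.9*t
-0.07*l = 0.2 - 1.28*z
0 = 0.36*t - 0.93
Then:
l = 31.54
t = 2.58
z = 1.88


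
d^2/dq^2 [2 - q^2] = -2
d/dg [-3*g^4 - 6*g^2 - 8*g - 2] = -12*g^3 - 12*g - 8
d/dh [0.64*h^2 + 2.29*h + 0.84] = 1.28*h + 2.29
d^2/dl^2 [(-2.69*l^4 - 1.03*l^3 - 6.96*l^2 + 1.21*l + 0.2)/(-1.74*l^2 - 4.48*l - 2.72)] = (16.288488*l^6 + 125.814528*l^5 + 400.323648*l^4 + 440.227704*l^3 + 112.852512*l^2 + 70.7280000000001*l + 126.33984)/(5.268024*l^6 + 40.690944*l^5 + 129.472704*l^4 + 217.133056*l^3 + 202.394112*l^2 + 99.434496*l + 20.123648)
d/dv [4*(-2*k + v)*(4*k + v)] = 8*k + 8*v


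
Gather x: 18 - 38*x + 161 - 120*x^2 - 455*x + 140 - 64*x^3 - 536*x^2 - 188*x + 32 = -64*x^3 - 656*x^2 - 681*x + 351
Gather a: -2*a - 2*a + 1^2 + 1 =2 - 4*a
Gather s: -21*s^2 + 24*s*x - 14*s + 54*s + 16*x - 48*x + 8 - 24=-21*s^2 + s*(24*x + 40) - 32*x - 16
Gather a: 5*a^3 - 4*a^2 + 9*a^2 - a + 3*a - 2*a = 5*a^3 + 5*a^2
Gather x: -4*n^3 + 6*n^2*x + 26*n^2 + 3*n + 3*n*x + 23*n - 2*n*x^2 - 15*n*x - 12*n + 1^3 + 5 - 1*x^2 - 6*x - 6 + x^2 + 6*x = -4*n^3 + 26*n^2 - 2*n*x^2 + 14*n + x*(6*n^2 - 12*n)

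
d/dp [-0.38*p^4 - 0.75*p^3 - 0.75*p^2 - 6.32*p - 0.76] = -1.52*p^3 - 2.25*p^2 - 1.5*p - 6.32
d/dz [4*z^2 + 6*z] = 8*z + 6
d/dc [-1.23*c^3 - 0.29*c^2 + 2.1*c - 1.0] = -3.69*c^2 - 0.58*c + 2.1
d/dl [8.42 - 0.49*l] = -0.490000000000000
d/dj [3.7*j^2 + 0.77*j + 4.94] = 7.4*j + 0.77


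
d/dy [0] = 0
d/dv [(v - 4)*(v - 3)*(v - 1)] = 3*v^2 - 16*v + 19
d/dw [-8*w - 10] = -8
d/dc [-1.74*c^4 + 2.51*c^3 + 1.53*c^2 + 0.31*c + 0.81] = -6.96*c^3 + 7.53*c^2 + 3.06*c + 0.31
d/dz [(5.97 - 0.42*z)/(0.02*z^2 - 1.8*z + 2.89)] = (0.0084*z^2 - 0.2388*z + 9.5322)/(0.0004*z^4 - 0.072*z^3 + 3.3556*z^2 - 10.404*z + 8.3521)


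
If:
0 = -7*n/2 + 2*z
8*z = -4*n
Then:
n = 0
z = 0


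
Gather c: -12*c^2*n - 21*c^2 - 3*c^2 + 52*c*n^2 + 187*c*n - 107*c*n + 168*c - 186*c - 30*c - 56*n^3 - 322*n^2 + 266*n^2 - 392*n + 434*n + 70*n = c^2*(-12*n - 24) + c*(52*n^2 + 80*n - 48) - 56*n^3 - 56*n^2 + 112*n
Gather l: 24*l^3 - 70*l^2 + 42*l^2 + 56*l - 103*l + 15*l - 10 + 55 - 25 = 24*l^3 - 28*l^2 - 32*l + 20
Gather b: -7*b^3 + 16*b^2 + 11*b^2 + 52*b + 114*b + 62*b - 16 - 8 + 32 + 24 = -7*b^3 + 27*b^2 + 228*b + 32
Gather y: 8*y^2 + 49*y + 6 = 8*y^2 + 49*y + 6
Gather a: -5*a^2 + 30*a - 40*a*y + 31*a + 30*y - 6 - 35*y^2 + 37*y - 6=-5*a^2 + a*(61 - 40*y) - 35*y^2 + 67*y - 12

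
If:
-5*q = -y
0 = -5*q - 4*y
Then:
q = 0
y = 0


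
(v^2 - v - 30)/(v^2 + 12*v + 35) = (v - 6)/(v + 7)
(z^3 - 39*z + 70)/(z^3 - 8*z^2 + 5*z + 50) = (z^2 + 5*z - 14)/(z^2 - 3*z - 10)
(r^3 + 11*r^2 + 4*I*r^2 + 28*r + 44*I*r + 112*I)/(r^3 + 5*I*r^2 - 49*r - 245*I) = (r^2 + 4*r*(1 + I) + 16*I)/(r^2 + r*(-7 + 5*I) - 35*I)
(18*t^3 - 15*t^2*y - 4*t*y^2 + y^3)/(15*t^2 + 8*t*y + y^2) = (6*t^2 - 7*t*y + y^2)/(5*t + y)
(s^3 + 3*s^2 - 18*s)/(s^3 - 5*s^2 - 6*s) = (-s^2 - 3*s + 18)/(-s^2 + 5*s + 6)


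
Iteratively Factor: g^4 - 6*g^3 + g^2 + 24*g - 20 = (g - 1)*(g^3 - 5*g^2 - 4*g + 20) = (g - 2)*(g - 1)*(g^2 - 3*g - 10) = (g - 2)*(g - 1)*(g + 2)*(g - 5)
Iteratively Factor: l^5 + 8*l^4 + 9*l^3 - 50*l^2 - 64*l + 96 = (l + 4)*(l^4 + 4*l^3 - 7*l^2 - 22*l + 24) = (l + 3)*(l + 4)*(l^3 + l^2 - 10*l + 8) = (l - 1)*(l + 3)*(l + 4)*(l^2 + 2*l - 8) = (l - 2)*(l - 1)*(l + 3)*(l + 4)*(l + 4)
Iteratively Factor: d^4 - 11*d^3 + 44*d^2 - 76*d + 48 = (d - 4)*(d^3 - 7*d^2 + 16*d - 12) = (d - 4)*(d - 2)*(d^2 - 5*d + 6) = (d - 4)*(d - 3)*(d - 2)*(d - 2)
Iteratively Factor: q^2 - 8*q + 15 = (q - 5)*(q - 3)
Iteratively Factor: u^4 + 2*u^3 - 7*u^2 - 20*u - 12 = (u + 2)*(u^3 - 7*u - 6) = (u - 3)*(u + 2)*(u^2 + 3*u + 2) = (u - 3)*(u + 2)^2*(u + 1)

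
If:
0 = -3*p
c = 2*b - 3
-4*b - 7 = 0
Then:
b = -7/4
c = -13/2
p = 0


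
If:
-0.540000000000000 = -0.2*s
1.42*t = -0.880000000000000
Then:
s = 2.70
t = -0.62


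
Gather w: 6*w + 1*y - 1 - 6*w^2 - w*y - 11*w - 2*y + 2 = -6*w^2 + w*(-y - 5) - y + 1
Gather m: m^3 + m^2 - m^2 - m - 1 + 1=m^3 - m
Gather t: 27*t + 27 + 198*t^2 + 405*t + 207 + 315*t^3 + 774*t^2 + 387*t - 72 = 315*t^3 + 972*t^2 + 819*t + 162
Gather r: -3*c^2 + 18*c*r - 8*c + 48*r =-3*c^2 - 8*c + r*(18*c + 48)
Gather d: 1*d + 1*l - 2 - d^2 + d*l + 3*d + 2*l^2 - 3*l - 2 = -d^2 + d*(l + 4) + 2*l^2 - 2*l - 4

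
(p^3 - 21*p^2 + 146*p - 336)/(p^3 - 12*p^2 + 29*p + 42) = (p - 8)/(p + 1)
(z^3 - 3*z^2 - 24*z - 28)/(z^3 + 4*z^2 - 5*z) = (z^3 - 3*z^2 - 24*z - 28)/(z*(z^2 + 4*z - 5))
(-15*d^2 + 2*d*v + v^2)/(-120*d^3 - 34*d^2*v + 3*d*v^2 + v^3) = (-3*d + v)/(-24*d^2 - 2*d*v + v^2)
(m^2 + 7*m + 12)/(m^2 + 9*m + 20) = (m + 3)/(m + 5)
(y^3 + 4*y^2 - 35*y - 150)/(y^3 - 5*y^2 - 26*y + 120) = (y + 5)/(y - 4)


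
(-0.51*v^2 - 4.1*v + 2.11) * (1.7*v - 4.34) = -0.867*v^3 - 4.7566*v^2 + 21.381*v - 9.1574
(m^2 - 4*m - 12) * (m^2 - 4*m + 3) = m^4 - 8*m^3 + 7*m^2 + 36*m - 36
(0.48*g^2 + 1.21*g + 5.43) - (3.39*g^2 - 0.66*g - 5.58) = -2.91*g^2 + 1.87*g + 11.01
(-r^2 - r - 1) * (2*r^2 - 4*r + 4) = -2*r^4 + 2*r^3 - 2*r^2 - 4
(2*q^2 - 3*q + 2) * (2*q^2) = 4*q^4 - 6*q^3 + 4*q^2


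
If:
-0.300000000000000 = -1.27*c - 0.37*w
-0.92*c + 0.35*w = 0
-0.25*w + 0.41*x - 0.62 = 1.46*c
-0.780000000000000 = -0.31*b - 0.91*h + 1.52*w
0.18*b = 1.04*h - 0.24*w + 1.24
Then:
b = 4.97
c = 0.13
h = -0.25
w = 0.35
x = 2.20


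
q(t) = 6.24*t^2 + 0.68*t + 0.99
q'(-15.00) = -186.52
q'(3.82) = 48.35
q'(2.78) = 35.37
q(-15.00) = 1394.79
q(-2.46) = 37.08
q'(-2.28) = -27.77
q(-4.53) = 125.96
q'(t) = 12.48*t + 0.68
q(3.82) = 94.64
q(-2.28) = 31.88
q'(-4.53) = -55.85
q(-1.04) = 7.03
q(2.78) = 51.11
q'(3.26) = 41.36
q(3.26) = 69.52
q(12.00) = 907.71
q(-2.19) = 29.43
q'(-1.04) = -12.30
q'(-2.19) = -26.65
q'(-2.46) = -30.02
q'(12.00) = 150.44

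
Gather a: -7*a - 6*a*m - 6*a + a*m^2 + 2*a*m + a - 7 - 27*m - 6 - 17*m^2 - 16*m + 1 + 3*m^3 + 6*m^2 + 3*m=a*(m^2 - 4*m - 12) + 3*m^3 - 11*m^2 - 40*m - 12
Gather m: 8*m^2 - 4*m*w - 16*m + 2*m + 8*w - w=8*m^2 + m*(-4*w - 14) + 7*w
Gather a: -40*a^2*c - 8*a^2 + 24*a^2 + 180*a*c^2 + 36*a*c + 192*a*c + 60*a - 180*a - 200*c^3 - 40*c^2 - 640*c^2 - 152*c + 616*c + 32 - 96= a^2*(16 - 40*c) + a*(180*c^2 + 228*c - 120) - 200*c^3 - 680*c^2 + 464*c - 64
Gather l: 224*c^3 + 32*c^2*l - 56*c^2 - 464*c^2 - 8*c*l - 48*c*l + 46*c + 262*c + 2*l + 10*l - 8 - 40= 224*c^3 - 520*c^2 + 308*c + l*(32*c^2 - 56*c + 12) - 48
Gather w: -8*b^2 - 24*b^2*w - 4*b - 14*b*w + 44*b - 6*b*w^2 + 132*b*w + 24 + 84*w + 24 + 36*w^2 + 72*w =-8*b^2 + 40*b + w^2*(36 - 6*b) + w*(-24*b^2 + 118*b + 156) + 48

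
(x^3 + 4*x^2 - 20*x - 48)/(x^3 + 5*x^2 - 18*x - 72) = (x + 2)/(x + 3)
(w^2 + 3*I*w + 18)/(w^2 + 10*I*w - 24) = (w - 3*I)/(w + 4*I)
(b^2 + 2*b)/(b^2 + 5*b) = (b + 2)/(b + 5)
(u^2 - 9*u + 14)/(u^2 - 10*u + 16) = (u - 7)/(u - 8)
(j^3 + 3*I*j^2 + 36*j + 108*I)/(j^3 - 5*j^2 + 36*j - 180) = (j + 3*I)/(j - 5)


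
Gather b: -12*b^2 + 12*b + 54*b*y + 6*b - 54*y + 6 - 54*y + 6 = -12*b^2 + b*(54*y + 18) - 108*y + 12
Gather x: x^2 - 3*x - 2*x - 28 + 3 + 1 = x^2 - 5*x - 24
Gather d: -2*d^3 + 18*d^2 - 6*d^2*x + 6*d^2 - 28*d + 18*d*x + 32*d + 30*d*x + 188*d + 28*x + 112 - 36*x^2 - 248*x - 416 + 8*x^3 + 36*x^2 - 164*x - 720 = -2*d^3 + d^2*(24 - 6*x) + d*(48*x + 192) + 8*x^3 - 384*x - 1024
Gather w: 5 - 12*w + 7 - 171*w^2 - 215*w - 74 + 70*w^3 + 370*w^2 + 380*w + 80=70*w^3 + 199*w^2 + 153*w + 18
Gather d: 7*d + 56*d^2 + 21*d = 56*d^2 + 28*d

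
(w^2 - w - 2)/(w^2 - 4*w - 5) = (w - 2)/(w - 5)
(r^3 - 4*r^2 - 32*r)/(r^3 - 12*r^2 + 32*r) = (r + 4)/(r - 4)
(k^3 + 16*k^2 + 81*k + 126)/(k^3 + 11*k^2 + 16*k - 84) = (k + 3)/(k - 2)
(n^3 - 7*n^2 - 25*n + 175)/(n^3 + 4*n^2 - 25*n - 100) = (n - 7)/(n + 4)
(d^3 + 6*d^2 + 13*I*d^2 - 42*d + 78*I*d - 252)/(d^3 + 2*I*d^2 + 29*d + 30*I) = (d^2 + d*(6 + 7*I) + 42*I)/(d^2 - 4*I*d + 5)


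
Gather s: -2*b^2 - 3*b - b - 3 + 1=-2*b^2 - 4*b - 2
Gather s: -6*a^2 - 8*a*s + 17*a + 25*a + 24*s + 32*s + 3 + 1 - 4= -6*a^2 + 42*a + s*(56 - 8*a)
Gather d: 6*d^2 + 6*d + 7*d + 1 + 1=6*d^2 + 13*d + 2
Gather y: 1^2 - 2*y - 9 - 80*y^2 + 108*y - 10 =-80*y^2 + 106*y - 18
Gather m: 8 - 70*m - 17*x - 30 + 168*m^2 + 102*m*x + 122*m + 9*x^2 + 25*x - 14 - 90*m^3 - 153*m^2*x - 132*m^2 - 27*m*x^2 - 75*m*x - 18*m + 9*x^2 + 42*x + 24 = -90*m^3 + m^2*(36 - 153*x) + m*(-27*x^2 + 27*x + 34) + 18*x^2 + 50*x - 12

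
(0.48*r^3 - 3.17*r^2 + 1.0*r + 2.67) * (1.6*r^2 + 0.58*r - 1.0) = 0.768*r^5 - 4.7936*r^4 - 0.7186*r^3 + 8.022*r^2 + 0.5486*r - 2.67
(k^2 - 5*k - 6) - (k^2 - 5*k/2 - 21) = 15 - 5*k/2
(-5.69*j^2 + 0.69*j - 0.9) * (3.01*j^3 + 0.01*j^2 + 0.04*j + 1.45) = -17.1269*j^5 + 2.02*j^4 - 2.9297*j^3 - 8.2319*j^2 + 0.9645*j - 1.305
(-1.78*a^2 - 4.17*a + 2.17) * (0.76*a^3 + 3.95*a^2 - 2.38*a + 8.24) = -1.3528*a^5 - 10.2002*a^4 - 10.5859*a^3 + 3.8289*a^2 - 39.5254*a + 17.8808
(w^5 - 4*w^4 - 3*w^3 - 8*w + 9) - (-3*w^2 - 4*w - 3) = w^5 - 4*w^4 - 3*w^3 + 3*w^2 - 4*w + 12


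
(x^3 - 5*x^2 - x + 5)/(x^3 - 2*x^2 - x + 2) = (x - 5)/(x - 2)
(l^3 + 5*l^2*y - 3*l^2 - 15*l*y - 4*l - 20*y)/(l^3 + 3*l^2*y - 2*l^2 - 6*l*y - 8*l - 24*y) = (l^2 + 5*l*y + l + 5*y)/(l^2 + 3*l*y + 2*l + 6*y)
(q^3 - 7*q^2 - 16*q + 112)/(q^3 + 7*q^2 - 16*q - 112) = (q - 7)/(q + 7)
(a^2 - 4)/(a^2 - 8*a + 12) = (a + 2)/(a - 6)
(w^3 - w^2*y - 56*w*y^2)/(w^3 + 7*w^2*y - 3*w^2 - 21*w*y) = (w - 8*y)/(w - 3)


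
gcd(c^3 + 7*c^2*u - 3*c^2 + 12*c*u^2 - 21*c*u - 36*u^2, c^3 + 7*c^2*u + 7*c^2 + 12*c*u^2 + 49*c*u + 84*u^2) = c^2 + 7*c*u + 12*u^2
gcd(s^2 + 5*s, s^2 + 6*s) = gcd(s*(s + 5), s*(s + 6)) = s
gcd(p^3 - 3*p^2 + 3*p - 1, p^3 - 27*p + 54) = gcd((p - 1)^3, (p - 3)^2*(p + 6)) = 1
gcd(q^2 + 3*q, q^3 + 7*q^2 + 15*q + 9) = q + 3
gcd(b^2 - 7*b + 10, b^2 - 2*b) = b - 2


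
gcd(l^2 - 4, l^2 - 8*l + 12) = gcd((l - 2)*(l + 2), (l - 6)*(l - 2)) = l - 2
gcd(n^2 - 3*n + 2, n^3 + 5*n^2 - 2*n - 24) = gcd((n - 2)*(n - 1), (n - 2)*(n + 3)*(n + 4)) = n - 2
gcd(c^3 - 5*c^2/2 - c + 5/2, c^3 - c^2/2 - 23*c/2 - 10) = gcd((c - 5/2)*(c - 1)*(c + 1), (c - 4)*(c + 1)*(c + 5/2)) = c + 1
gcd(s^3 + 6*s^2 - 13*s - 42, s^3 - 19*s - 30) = s + 2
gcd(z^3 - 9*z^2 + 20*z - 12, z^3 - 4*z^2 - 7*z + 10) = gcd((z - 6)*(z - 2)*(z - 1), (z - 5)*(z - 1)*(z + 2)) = z - 1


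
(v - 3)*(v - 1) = v^2 - 4*v + 3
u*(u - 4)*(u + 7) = u^3 + 3*u^2 - 28*u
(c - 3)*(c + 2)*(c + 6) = c^3 + 5*c^2 - 12*c - 36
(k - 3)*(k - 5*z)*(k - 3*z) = k^3 - 8*k^2*z - 3*k^2 + 15*k*z^2 + 24*k*z - 45*z^2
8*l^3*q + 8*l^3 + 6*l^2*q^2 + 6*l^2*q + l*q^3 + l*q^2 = (2*l + q)*(4*l + q)*(l*q + l)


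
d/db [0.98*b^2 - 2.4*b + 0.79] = 1.96*b - 2.4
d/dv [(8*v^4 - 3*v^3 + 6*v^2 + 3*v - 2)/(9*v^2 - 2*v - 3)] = (144*v^5 - 75*v^4 - 84*v^3 - 12*v^2 - 13)/(81*v^4 - 36*v^3 - 50*v^2 + 12*v + 9)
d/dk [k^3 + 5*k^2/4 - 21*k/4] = 3*k^2 + 5*k/2 - 21/4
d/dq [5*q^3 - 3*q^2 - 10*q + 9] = 15*q^2 - 6*q - 10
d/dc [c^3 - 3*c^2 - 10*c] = 3*c^2 - 6*c - 10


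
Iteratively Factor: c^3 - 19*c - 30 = (c + 3)*(c^2 - 3*c - 10) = (c + 2)*(c + 3)*(c - 5)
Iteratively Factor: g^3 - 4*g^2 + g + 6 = (g - 2)*(g^2 - 2*g - 3) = (g - 3)*(g - 2)*(g + 1)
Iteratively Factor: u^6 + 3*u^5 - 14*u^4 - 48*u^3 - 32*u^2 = (u + 4)*(u^5 - u^4 - 10*u^3 - 8*u^2) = (u - 4)*(u + 4)*(u^4 + 3*u^3 + 2*u^2) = (u - 4)*(u + 2)*(u + 4)*(u^3 + u^2) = u*(u - 4)*(u + 2)*(u + 4)*(u^2 + u) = u*(u - 4)*(u + 1)*(u + 2)*(u + 4)*(u)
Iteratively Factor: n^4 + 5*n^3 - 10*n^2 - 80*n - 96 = (n + 4)*(n^3 + n^2 - 14*n - 24) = (n + 2)*(n + 4)*(n^2 - n - 12) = (n - 4)*(n + 2)*(n + 4)*(n + 3)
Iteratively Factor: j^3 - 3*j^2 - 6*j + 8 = (j + 2)*(j^2 - 5*j + 4) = (j - 1)*(j + 2)*(j - 4)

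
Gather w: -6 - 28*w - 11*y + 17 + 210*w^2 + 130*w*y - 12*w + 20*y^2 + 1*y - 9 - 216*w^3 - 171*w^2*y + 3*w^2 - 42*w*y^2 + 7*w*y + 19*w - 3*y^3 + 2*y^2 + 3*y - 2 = -216*w^3 + w^2*(213 - 171*y) + w*(-42*y^2 + 137*y - 21) - 3*y^3 + 22*y^2 - 7*y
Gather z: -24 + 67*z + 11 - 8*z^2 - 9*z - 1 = -8*z^2 + 58*z - 14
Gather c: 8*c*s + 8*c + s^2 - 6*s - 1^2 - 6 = c*(8*s + 8) + s^2 - 6*s - 7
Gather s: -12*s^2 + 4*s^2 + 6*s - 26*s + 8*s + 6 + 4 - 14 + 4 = -8*s^2 - 12*s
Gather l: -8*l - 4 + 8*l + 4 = 0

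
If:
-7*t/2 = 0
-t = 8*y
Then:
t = 0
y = 0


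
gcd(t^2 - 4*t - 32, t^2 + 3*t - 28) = 1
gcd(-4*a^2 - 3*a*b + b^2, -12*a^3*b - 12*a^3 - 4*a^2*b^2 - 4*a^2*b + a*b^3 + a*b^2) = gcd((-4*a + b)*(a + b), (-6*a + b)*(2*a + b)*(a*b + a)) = 1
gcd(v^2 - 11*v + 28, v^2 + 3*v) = 1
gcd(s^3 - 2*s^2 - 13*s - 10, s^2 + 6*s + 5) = s + 1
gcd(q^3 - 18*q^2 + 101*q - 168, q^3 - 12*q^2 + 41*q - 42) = q^2 - 10*q + 21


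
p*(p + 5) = p^2 + 5*p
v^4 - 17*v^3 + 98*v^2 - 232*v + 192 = (v - 8)*(v - 4)*(v - 3)*(v - 2)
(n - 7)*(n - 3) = n^2 - 10*n + 21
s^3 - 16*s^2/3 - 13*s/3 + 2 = (s - 6)*(s - 1/3)*(s + 1)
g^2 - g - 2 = (g - 2)*(g + 1)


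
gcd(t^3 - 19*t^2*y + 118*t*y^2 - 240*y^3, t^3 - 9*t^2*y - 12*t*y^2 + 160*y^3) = t^2 - 13*t*y + 40*y^2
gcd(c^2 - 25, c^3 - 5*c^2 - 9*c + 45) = c - 5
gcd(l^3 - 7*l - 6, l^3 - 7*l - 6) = l^3 - 7*l - 6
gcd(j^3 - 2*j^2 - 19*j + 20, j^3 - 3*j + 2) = j - 1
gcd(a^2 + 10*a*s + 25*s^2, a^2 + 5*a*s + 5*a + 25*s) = a + 5*s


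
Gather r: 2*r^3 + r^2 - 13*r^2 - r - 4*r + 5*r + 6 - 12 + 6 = 2*r^3 - 12*r^2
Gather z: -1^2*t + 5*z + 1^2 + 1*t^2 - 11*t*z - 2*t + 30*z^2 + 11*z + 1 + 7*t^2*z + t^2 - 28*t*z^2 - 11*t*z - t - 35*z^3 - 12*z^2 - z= 2*t^2 - 4*t - 35*z^3 + z^2*(18 - 28*t) + z*(7*t^2 - 22*t + 15) + 2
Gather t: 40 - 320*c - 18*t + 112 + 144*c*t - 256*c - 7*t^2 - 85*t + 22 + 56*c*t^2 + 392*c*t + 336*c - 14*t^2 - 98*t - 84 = -240*c + t^2*(56*c - 21) + t*(536*c - 201) + 90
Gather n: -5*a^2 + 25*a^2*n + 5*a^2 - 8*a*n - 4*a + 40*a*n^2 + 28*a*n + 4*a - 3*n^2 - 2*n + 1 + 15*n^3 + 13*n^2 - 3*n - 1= 15*n^3 + n^2*(40*a + 10) + n*(25*a^2 + 20*a - 5)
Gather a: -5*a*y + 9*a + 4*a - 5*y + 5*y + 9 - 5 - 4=a*(13 - 5*y)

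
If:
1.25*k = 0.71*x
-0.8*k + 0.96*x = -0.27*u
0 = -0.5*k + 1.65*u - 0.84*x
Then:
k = 0.00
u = 0.00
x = 0.00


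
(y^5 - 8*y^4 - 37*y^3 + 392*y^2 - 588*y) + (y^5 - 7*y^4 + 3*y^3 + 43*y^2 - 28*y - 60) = 2*y^5 - 15*y^4 - 34*y^3 + 435*y^2 - 616*y - 60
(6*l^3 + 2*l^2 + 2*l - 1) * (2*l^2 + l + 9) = 12*l^5 + 10*l^4 + 60*l^3 + 18*l^2 + 17*l - 9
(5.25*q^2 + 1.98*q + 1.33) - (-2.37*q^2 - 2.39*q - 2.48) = 7.62*q^2 + 4.37*q + 3.81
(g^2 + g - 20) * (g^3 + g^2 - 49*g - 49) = g^5 + 2*g^4 - 68*g^3 - 118*g^2 + 931*g + 980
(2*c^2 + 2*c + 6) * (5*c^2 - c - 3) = 10*c^4 + 8*c^3 + 22*c^2 - 12*c - 18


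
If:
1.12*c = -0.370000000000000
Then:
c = -0.33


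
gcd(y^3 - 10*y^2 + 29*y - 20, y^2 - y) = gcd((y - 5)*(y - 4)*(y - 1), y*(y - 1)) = y - 1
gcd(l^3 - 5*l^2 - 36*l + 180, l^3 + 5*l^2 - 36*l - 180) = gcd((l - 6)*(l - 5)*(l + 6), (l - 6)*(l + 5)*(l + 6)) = l^2 - 36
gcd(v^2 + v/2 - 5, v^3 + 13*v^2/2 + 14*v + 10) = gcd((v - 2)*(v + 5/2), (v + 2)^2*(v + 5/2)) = v + 5/2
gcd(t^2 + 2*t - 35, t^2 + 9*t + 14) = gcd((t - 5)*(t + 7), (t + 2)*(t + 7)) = t + 7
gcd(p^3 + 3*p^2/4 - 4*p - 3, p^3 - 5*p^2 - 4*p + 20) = p^2 - 4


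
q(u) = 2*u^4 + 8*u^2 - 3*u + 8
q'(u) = 8*u^3 + 16*u - 3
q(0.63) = 9.60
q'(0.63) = 9.08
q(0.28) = 7.80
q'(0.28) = 1.66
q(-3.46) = 400.79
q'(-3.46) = -389.73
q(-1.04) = 22.11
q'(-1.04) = -28.64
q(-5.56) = 2183.29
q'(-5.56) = -1467.00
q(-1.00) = 21.00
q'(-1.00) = -27.00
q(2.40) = 113.24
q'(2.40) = 145.99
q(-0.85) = 17.37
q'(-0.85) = -21.51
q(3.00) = 233.00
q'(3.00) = 261.00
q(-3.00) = 251.00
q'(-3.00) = -267.00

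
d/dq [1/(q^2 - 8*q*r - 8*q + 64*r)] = 2*(-q + 4*r + 4)/(q^2 - 8*q*r - 8*q + 64*r)^2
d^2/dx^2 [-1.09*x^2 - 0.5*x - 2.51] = -2.18000000000000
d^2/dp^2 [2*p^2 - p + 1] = 4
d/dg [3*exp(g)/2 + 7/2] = 3*exp(g)/2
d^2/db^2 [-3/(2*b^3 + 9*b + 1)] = 18*(2*b*(2*b^3 + 9*b + 1) - 3*(2*b^2 + 3)^2)/(2*b^3 + 9*b + 1)^3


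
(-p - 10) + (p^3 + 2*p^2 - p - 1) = p^3 + 2*p^2 - 2*p - 11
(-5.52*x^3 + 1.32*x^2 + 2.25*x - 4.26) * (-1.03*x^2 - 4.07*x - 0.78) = 5.6856*x^5 + 21.1068*x^4 - 3.3843*x^3 - 5.7993*x^2 + 15.5832*x + 3.3228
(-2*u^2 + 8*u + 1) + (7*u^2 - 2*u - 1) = 5*u^2 + 6*u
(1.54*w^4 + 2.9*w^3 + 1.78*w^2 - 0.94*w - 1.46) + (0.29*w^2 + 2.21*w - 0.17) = 1.54*w^4 + 2.9*w^3 + 2.07*w^2 + 1.27*w - 1.63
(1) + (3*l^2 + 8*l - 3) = 3*l^2 + 8*l - 2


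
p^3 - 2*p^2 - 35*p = p*(p - 7)*(p + 5)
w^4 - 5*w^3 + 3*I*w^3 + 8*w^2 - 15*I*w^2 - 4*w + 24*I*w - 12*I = (w - 2)^2*(w - 1)*(w + 3*I)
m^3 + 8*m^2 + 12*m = m*(m + 2)*(m + 6)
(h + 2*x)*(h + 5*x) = h^2 + 7*h*x + 10*x^2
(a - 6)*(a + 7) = a^2 + a - 42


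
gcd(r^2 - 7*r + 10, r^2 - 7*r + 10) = r^2 - 7*r + 10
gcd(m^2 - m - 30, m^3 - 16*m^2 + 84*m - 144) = m - 6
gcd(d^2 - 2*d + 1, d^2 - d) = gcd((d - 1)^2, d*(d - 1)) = d - 1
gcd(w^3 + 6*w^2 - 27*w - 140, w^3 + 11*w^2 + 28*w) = w^2 + 11*w + 28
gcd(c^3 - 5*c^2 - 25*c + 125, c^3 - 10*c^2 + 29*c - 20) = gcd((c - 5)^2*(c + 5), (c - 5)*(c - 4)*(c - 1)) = c - 5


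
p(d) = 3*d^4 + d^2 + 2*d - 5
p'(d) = 12*d^3 + 2*d + 2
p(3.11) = 291.54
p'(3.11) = 369.18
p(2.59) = 141.88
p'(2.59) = 215.67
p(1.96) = 47.04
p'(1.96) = 96.27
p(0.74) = -2.07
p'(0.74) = 8.34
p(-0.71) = -5.15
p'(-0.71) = -3.71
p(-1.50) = 9.44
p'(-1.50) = -41.50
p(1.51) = 15.90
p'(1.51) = 46.34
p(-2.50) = 113.44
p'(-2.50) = -190.50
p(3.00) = 253.00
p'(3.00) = 332.00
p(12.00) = 62371.00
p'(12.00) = 20762.00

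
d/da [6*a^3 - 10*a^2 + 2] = 2*a*(9*a - 10)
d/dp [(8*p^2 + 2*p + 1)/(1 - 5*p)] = (-40*p^2 + 16*p + 7)/(25*p^2 - 10*p + 1)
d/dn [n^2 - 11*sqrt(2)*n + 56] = 2*n - 11*sqrt(2)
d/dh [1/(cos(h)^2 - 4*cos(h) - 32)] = 2*(cos(h) - 2)*sin(h)/(sin(h)^2 + 4*cos(h) + 31)^2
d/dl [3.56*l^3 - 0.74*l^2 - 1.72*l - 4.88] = 10.68*l^2 - 1.48*l - 1.72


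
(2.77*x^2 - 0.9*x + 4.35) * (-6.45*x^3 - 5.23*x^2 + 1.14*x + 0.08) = -17.8665*x^5 - 8.6821*x^4 - 20.1927*x^3 - 23.5549*x^2 + 4.887*x + 0.348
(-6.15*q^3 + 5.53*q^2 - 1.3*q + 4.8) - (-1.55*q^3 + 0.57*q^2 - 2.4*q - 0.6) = -4.6*q^3 + 4.96*q^2 + 1.1*q + 5.4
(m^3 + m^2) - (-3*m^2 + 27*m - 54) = m^3 + 4*m^2 - 27*m + 54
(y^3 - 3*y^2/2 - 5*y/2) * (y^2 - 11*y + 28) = y^5 - 25*y^4/2 + 42*y^3 - 29*y^2/2 - 70*y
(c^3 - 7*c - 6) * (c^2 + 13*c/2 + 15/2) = c^5 + 13*c^4/2 + c^3/2 - 103*c^2/2 - 183*c/2 - 45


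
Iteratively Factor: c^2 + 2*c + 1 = (c + 1)*(c + 1)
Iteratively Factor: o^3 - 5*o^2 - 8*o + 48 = (o - 4)*(o^2 - o - 12) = (o - 4)^2*(o + 3)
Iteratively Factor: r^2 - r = (r - 1)*(r)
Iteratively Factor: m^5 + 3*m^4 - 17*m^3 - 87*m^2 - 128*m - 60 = (m - 5)*(m^4 + 8*m^3 + 23*m^2 + 28*m + 12) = (m - 5)*(m + 3)*(m^3 + 5*m^2 + 8*m + 4) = (m - 5)*(m + 2)*(m + 3)*(m^2 + 3*m + 2) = (m - 5)*(m + 2)^2*(m + 3)*(m + 1)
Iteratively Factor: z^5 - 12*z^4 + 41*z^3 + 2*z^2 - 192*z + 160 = (z - 5)*(z^4 - 7*z^3 + 6*z^2 + 32*z - 32) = (z - 5)*(z - 4)*(z^3 - 3*z^2 - 6*z + 8) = (z - 5)*(z - 4)^2*(z^2 + z - 2) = (z - 5)*(z - 4)^2*(z + 2)*(z - 1)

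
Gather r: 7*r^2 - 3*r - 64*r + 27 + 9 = 7*r^2 - 67*r + 36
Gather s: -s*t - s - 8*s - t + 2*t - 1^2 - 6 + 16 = s*(-t - 9) + t + 9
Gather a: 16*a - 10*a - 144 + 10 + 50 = 6*a - 84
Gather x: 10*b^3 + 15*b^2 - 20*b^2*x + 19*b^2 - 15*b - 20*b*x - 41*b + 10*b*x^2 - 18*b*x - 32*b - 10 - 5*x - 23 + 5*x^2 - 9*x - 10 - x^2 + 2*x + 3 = 10*b^3 + 34*b^2 - 88*b + x^2*(10*b + 4) + x*(-20*b^2 - 38*b - 12) - 40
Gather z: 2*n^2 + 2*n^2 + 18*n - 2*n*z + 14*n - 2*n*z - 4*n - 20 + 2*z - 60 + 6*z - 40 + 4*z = 4*n^2 + 28*n + z*(12 - 4*n) - 120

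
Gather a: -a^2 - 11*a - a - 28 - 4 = -a^2 - 12*a - 32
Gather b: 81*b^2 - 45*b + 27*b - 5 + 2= 81*b^2 - 18*b - 3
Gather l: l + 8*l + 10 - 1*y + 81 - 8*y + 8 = 9*l - 9*y + 99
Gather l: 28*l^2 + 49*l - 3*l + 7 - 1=28*l^2 + 46*l + 6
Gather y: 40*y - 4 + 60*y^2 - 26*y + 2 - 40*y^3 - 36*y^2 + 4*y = -40*y^3 + 24*y^2 + 18*y - 2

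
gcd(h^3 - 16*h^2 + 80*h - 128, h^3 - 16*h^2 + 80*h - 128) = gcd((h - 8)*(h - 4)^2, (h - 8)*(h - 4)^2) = h^3 - 16*h^2 + 80*h - 128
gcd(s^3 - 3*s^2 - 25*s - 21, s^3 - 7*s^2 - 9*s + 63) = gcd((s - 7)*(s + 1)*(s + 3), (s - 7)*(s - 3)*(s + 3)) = s^2 - 4*s - 21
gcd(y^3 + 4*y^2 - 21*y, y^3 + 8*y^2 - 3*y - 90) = y - 3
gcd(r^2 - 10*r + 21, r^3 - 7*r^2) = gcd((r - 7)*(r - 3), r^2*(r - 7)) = r - 7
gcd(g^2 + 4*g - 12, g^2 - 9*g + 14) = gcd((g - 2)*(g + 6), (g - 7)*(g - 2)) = g - 2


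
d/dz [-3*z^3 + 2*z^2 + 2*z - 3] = -9*z^2 + 4*z + 2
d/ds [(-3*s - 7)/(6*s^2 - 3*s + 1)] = 6*(3*s^2 + 14*s - 4)/(36*s^4 - 36*s^3 + 21*s^2 - 6*s + 1)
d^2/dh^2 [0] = 0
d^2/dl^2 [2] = 0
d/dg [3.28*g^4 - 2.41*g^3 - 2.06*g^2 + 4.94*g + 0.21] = 13.12*g^3 - 7.23*g^2 - 4.12*g + 4.94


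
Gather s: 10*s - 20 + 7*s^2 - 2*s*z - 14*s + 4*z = 7*s^2 + s*(-2*z - 4) + 4*z - 20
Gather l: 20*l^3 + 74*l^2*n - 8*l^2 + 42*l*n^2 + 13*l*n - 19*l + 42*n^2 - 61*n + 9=20*l^3 + l^2*(74*n - 8) + l*(42*n^2 + 13*n - 19) + 42*n^2 - 61*n + 9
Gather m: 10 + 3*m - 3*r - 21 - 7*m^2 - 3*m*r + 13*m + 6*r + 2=-7*m^2 + m*(16 - 3*r) + 3*r - 9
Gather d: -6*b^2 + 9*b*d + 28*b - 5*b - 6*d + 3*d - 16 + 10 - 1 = -6*b^2 + 23*b + d*(9*b - 3) - 7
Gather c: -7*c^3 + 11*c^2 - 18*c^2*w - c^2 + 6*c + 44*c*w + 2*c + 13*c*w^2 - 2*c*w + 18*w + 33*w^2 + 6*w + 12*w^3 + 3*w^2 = -7*c^3 + c^2*(10 - 18*w) + c*(13*w^2 + 42*w + 8) + 12*w^3 + 36*w^2 + 24*w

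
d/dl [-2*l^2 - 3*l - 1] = -4*l - 3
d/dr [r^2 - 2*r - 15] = 2*r - 2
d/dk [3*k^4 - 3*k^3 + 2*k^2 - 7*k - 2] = 12*k^3 - 9*k^2 + 4*k - 7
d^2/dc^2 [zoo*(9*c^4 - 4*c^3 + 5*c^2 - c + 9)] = zoo*(c^2 + c + 1)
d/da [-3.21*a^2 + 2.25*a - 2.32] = 2.25 - 6.42*a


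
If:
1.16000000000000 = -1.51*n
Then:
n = -0.77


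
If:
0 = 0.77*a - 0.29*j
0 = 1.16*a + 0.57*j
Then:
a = 0.00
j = 0.00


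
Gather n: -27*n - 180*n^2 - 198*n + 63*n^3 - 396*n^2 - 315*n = 63*n^3 - 576*n^2 - 540*n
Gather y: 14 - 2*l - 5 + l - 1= 8 - l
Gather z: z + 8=z + 8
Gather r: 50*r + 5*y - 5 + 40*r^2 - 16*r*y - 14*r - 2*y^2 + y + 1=40*r^2 + r*(36 - 16*y) - 2*y^2 + 6*y - 4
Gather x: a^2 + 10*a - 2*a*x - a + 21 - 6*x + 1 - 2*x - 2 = a^2 + 9*a + x*(-2*a - 8) + 20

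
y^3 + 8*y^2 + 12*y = y*(y + 2)*(y + 6)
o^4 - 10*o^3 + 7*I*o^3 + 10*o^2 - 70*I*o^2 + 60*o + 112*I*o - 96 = (o - 8)*(o - 2)*(o + I)*(o + 6*I)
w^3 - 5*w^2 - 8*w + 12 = (w - 6)*(w - 1)*(w + 2)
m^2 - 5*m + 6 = (m - 3)*(m - 2)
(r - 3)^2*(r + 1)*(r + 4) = r^4 - r^3 - 17*r^2 + 21*r + 36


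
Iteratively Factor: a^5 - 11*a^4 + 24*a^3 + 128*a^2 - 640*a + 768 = (a - 3)*(a^4 - 8*a^3 + 128*a - 256) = (a - 4)*(a - 3)*(a^3 - 4*a^2 - 16*a + 64) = (a - 4)^2*(a - 3)*(a^2 - 16) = (a - 4)^3*(a - 3)*(a + 4)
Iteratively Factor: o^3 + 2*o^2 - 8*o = (o - 2)*(o^2 + 4*o) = (o - 2)*(o + 4)*(o)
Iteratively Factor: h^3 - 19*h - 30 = (h + 2)*(h^2 - 2*h - 15) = (h + 2)*(h + 3)*(h - 5)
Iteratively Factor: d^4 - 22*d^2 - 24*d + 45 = (d + 3)*(d^3 - 3*d^2 - 13*d + 15) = (d - 1)*(d + 3)*(d^2 - 2*d - 15) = (d - 5)*(d - 1)*(d + 3)*(d + 3)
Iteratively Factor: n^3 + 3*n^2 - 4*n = (n)*(n^2 + 3*n - 4) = n*(n + 4)*(n - 1)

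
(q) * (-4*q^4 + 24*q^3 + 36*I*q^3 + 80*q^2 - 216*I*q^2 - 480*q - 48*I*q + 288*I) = -4*q^5 + 24*q^4 + 36*I*q^4 + 80*q^3 - 216*I*q^3 - 480*q^2 - 48*I*q^2 + 288*I*q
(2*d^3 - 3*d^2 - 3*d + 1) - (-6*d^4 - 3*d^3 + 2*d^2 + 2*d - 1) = 6*d^4 + 5*d^3 - 5*d^2 - 5*d + 2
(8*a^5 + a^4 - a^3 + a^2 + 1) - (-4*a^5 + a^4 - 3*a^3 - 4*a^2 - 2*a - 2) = 12*a^5 + 2*a^3 + 5*a^2 + 2*a + 3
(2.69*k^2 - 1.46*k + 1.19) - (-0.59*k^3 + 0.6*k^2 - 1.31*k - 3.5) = 0.59*k^3 + 2.09*k^2 - 0.15*k + 4.69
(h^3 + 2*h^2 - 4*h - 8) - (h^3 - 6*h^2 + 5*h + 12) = 8*h^2 - 9*h - 20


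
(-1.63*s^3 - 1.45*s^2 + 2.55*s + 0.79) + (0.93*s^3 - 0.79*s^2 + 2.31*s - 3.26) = -0.7*s^3 - 2.24*s^2 + 4.86*s - 2.47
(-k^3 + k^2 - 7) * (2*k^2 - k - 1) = -2*k^5 + 3*k^4 - 15*k^2 + 7*k + 7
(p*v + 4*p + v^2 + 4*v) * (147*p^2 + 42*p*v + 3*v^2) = 147*p^3*v + 588*p^3 + 189*p^2*v^2 + 756*p^2*v + 45*p*v^3 + 180*p*v^2 + 3*v^4 + 12*v^3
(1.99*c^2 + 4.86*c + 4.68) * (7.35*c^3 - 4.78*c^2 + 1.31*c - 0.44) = 14.6265*c^5 + 26.2088*c^4 + 13.7741*c^3 - 16.8794*c^2 + 3.9924*c - 2.0592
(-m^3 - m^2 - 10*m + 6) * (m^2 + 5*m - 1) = -m^5 - 6*m^4 - 14*m^3 - 43*m^2 + 40*m - 6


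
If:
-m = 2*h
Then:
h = -m/2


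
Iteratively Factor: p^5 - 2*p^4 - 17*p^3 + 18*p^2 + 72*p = (p + 2)*(p^4 - 4*p^3 - 9*p^2 + 36*p) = p*(p + 2)*(p^3 - 4*p^2 - 9*p + 36) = p*(p - 4)*(p + 2)*(p^2 - 9) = p*(p - 4)*(p - 3)*(p + 2)*(p + 3)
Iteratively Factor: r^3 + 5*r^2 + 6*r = (r + 3)*(r^2 + 2*r) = (r + 2)*(r + 3)*(r)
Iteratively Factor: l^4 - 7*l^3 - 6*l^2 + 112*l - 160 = (l + 4)*(l^3 - 11*l^2 + 38*l - 40) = (l - 4)*(l + 4)*(l^2 - 7*l + 10) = (l - 4)*(l - 2)*(l + 4)*(l - 5)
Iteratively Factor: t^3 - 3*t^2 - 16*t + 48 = (t - 3)*(t^2 - 16) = (t - 4)*(t - 3)*(t + 4)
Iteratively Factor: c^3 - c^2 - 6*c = (c + 2)*(c^2 - 3*c) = c*(c + 2)*(c - 3)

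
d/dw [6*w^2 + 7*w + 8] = 12*w + 7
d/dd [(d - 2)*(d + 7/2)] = 2*d + 3/2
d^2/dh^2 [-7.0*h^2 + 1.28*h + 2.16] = -14.0000000000000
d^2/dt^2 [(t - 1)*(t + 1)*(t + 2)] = 6*t + 4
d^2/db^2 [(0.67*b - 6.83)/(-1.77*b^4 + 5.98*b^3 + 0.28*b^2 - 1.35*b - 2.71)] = (-25.188516*b^7 + 541.421052*b^6 - 2310.549036*b^5 + 2872.868022*b^4 + 301.612476*b^3 - 851.050872*b^2 + 645.572868*b + 40.162948)/(5.545233*b^12 - 56.204226*b^11 + 187.256088*b^10 - 183.376819*b^9 - 89.887215*b^8 - 32.696832*b^7 + 305.891759*b^6 + 33.700884*b^5 - 93.163317*b^4 - 135.439059*b^3 + 8.647881*b^2 + 29.743605*b + 19.902511)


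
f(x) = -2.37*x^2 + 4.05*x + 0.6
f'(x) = 4.05 - 4.74*x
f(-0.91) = -5.05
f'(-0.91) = 8.36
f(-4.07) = -55.14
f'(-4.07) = 23.34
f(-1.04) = -6.18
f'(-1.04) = 8.98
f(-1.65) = -12.53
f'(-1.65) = 11.87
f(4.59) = -30.74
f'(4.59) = -17.71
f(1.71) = 0.60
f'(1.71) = -4.06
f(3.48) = -14.01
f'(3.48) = -12.45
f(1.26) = 1.94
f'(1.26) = -1.92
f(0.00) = 0.60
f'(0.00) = 4.05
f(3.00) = -8.58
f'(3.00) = -10.17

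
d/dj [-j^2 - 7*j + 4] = -2*j - 7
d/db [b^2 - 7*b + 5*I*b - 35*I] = 2*b - 7 + 5*I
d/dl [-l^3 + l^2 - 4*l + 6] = -3*l^2 + 2*l - 4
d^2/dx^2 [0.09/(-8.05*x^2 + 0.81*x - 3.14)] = (11.66445*x^2 - 1.17369*x - 0.09*(16.1*x - 0.81)*(32.2*x - 1.62) + 4.54986)/(8.05*x^2 - 0.81*x + 3.14)^3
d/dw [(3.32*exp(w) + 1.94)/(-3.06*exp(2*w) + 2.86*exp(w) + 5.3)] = (10.1592*exp(2*w) + 11.8728*exp(w) + 12.0476)*exp(w)/(9.3636*exp(4*w) - 17.5032*exp(3*w) - 24.2564*exp(2*w) + 30.316*exp(w) + 28.09)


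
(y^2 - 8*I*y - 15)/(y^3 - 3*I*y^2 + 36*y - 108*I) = (y - 5*I)/(y^2 + 36)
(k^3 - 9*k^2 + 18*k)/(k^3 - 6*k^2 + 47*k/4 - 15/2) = 4*k*(k^2 - 9*k + 18)/(4*k^3 - 24*k^2 + 47*k - 30)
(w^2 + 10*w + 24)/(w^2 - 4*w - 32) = (w + 6)/(w - 8)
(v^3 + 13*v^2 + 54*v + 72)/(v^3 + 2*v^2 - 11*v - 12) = (v^2 + 9*v + 18)/(v^2 - 2*v - 3)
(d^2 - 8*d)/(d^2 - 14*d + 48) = d/(d - 6)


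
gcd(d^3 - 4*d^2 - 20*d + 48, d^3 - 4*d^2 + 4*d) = d - 2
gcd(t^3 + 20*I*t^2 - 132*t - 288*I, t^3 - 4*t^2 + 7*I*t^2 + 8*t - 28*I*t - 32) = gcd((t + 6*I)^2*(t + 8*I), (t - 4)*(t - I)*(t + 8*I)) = t + 8*I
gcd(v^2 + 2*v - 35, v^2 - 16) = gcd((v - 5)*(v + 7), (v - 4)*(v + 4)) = 1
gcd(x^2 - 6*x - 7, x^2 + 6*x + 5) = x + 1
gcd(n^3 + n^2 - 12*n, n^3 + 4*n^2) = n^2 + 4*n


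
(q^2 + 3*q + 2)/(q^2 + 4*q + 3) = (q + 2)/(q + 3)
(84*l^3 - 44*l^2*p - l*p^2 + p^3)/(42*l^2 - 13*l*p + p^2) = (-14*l^2 + 5*l*p + p^2)/(-7*l + p)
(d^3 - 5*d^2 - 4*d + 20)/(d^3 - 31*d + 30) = (d^2 - 4)/(d^2 + 5*d - 6)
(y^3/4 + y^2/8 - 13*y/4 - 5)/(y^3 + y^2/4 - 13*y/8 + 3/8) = (2*y^3 + y^2 - 26*y - 40)/(8*y^3 + 2*y^2 - 13*y + 3)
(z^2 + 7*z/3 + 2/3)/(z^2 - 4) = (z + 1/3)/(z - 2)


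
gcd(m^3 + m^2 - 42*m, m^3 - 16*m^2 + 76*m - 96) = m - 6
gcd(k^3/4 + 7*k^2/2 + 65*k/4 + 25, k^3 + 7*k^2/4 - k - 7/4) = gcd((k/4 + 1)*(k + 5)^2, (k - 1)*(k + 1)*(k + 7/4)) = 1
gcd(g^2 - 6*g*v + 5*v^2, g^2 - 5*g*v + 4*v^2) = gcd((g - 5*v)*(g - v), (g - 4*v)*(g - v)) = -g + v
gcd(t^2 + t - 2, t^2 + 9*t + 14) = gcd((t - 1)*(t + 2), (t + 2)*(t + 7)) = t + 2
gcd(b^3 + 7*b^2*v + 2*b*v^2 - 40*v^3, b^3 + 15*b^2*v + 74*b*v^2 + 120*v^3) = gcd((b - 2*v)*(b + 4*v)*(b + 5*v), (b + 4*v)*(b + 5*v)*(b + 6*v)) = b^2 + 9*b*v + 20*v^2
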